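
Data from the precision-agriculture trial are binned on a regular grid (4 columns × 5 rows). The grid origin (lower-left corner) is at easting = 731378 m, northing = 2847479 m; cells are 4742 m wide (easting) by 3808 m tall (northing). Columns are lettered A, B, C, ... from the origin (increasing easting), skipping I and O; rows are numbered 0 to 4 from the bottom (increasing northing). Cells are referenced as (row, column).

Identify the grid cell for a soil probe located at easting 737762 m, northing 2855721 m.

(2, B)

Column index: ⌊(737762 − 731378) / 4742⌋ = ⌊1.346⌋ = 1 → column B
Row offset from origin: ⌊(2855721 − 2847479) / 3808⌋ = ⌊2.164⌋ = 2 → row 2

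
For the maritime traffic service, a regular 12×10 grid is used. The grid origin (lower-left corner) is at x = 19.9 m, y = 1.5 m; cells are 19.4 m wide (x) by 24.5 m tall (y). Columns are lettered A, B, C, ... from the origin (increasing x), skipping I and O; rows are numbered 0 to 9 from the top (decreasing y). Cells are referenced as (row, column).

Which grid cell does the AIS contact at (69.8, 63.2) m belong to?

Column index: ⌊(69.8 − 19.9) / 19.4⌋ = ⌊2.572⌋ = 2 → column C
Row offset from origin: ⌊(63.2 − 1.5) / 24.5⌋ = ⌊2.518⌋ = 2 → row 7 (counted from top)

(7, C)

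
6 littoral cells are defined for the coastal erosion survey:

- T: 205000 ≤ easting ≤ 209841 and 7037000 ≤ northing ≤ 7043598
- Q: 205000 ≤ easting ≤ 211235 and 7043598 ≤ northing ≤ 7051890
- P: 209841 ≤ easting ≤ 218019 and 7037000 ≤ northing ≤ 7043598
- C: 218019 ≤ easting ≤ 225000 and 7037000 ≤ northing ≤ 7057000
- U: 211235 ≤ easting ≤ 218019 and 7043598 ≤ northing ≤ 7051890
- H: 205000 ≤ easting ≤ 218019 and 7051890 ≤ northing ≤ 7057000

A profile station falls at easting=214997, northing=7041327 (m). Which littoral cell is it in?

P

The point has easting = 214997 and northing = 7041327.
Only P satisfies 209841 ≤ easting ≤ 218019 and 7037000 ≤ northing ≤ 7043598.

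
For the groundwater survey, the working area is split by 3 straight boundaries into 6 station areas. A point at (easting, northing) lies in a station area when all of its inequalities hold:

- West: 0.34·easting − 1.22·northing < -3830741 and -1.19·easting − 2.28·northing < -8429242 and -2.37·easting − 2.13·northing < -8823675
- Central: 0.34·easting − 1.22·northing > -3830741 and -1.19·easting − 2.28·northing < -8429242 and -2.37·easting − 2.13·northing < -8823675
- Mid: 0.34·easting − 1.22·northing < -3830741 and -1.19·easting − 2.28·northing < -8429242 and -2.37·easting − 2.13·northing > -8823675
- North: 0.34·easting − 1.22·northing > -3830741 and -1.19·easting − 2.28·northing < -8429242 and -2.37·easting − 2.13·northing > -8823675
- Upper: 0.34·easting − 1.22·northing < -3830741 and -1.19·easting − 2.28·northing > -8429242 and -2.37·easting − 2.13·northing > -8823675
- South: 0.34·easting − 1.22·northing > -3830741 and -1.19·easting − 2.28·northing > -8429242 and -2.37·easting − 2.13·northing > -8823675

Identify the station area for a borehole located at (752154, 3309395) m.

0.34·752154 − 1.22·3309395 = -3781729.540, which is > -3830741
-1.19·752154 − 2.28·3309395 = -8440483.860, which is < -8429242
-2.37·752154 − 2.13·3309395 = -8831616.330, which is < -8823675
This sign pattern matches Central.

Central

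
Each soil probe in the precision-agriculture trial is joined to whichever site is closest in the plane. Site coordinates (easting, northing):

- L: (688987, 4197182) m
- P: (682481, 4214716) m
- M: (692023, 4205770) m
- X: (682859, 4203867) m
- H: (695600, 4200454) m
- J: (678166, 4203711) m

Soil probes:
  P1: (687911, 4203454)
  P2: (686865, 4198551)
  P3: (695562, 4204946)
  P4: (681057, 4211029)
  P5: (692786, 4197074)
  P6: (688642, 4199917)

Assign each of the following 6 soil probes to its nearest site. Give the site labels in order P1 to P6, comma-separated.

M, L, M, P, L, L

P1 → M (d²=22272400.00)
P2 → L (d²=6377045.00)
P3 → M (d²=13203497.00)
P4 → P (d²=15621745.00)
P5 → L (d²=14444065.00)
P6 → L (d²=7599250.00)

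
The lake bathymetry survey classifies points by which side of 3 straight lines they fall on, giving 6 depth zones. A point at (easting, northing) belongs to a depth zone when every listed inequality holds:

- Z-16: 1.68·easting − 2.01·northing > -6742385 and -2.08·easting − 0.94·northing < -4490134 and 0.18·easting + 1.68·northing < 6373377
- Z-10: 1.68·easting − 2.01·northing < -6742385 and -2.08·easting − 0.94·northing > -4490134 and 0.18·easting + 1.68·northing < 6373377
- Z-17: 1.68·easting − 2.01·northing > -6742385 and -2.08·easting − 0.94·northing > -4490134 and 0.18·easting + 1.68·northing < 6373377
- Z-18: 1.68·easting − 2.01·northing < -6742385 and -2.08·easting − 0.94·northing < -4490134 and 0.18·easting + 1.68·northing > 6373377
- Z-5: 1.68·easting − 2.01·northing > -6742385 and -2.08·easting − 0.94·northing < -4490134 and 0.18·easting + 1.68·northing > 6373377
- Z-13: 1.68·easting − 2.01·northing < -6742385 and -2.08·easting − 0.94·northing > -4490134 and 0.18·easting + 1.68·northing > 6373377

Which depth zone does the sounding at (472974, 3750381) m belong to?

1.68·472974 − 2.01·3750381 = -6743669.490, which is < -6742385
-2.08·472974 − 0.94·3750381 = -4509144.060, which is < -4490134
0.18·472974 + 1.68·3750381 = 6385775.400, which is > 6373377
This sign pattern matches Z-18.

Z-18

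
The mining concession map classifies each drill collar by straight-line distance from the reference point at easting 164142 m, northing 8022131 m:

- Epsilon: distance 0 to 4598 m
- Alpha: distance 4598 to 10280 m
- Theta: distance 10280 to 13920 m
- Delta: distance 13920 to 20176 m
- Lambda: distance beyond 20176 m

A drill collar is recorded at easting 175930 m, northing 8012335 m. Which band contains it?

Delta

Distance = √((175930−164142)² + (8012335−8022131)²) = √(138956944.000 + 95961616.000) = 15327.053 m.
13920 ≤ 15327.053 < 20176 → Delta.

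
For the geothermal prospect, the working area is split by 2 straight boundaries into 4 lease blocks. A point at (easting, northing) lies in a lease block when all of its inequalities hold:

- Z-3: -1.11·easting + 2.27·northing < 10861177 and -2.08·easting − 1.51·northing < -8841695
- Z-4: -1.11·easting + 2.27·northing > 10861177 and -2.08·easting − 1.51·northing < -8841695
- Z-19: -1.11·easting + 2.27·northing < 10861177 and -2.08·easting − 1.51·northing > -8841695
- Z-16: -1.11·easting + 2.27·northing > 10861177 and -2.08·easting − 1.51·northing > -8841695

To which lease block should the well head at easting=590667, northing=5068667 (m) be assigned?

-1.11·590667 + 2.27·5068667 = 10850233.720, which is < 10861177
-2.08·590667 − 1.51·5068667 = -8882274.530, which is < -8841695
This sign pattern matches Z-3.

Z-3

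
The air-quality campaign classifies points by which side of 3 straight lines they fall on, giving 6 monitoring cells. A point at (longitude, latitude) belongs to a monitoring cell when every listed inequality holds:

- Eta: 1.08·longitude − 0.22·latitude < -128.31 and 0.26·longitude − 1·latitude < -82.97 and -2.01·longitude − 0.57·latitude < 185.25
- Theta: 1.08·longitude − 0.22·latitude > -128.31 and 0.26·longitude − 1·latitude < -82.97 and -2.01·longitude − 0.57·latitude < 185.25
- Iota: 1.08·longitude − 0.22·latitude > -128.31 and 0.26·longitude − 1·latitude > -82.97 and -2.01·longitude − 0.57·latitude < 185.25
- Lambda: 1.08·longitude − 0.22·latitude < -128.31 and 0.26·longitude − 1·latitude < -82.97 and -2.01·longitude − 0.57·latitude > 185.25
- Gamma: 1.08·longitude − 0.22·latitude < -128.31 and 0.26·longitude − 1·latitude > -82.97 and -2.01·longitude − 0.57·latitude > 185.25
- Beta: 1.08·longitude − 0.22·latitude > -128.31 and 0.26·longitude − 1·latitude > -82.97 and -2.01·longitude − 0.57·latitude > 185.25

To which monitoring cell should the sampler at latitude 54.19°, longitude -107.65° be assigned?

Beta

1.08·-107.65 − 0.22·54.19 = -128.184, which is > -128.31
0.26·-107.65 − 1·54.19 = -82.179, which is > -82.97
-2.01·-107.65 − 0.57·54.19 = 185.488, which is > 185.25
This sign pattern matches Beta.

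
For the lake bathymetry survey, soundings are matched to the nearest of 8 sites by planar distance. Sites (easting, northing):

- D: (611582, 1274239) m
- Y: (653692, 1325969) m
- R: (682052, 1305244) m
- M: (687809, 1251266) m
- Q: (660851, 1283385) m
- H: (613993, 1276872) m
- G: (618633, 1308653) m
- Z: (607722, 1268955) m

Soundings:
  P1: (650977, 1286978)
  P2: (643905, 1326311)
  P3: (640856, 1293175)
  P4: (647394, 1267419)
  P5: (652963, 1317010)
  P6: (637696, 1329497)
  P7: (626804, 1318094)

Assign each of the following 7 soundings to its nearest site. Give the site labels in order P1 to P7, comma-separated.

P1 → Q (d²=110405525.00)
P2 → Y (d²=95902333.00)
P3 → Q (d²=495644125.00)
P4 → Q (d²=436004005.00)
P5 → Y (d²=80795122.00)
P6 → Y (d²=268318800.00)
P7 → G (d²=155897722.00)

Q, Y, Q, Q, Y, Y, G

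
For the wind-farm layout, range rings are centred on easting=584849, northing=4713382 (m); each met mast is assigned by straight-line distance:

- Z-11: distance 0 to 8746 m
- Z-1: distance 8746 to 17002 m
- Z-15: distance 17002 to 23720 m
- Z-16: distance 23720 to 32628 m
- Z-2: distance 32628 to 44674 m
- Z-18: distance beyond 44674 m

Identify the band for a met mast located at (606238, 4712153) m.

Distance = √((606238−584849)² + (4712153−4713382)²) = √(457489321.000 + 1510441.000) = 21424.280 m.
17002 ≤ 21424.280 < 23720 → Z-15.

Z-15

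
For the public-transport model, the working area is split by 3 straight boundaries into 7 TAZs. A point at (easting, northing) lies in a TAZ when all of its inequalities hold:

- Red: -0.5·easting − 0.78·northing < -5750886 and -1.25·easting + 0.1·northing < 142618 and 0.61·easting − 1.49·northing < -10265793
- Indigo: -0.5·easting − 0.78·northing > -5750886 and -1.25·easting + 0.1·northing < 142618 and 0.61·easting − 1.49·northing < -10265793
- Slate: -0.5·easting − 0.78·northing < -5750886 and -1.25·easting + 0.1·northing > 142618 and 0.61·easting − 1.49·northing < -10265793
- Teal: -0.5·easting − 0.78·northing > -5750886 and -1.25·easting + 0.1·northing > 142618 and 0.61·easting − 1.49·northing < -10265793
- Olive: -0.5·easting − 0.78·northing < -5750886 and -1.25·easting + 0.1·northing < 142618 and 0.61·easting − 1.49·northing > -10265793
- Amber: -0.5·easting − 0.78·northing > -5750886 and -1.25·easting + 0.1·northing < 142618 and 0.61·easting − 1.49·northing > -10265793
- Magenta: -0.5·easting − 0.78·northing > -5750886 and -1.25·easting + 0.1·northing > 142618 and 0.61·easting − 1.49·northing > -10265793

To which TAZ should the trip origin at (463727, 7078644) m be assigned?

Olive

-0.5·463727 − 0.78·7078644 = -5753205.820, which is < -5750886
-1.25·463727 + 0.1·7078644 = 128205.650, which is < 142618
0.61·463727 − 1.49·7078644 = -10264306.090, which is > -10265793
This sign pattern matches Olive.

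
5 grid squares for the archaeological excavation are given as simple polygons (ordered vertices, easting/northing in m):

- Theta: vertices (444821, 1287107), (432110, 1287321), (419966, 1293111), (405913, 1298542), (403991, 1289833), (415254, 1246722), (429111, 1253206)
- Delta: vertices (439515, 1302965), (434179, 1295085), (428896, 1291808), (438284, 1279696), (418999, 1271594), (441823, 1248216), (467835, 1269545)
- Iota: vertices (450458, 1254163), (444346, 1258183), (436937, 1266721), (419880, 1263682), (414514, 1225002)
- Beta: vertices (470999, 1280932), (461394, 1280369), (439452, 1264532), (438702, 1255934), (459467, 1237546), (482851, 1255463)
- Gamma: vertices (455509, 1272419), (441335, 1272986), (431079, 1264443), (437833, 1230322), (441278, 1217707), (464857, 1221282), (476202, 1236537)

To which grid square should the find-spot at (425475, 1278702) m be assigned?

Cast a ray rightward from (425475, 1278702). For each polygon, the edges (by vertex number in listed order) whose endpoints lie on opposite sides of northing = 1278702, where each meets that height, and whether that is right or left of the point:
Theta: 5–6 at easting≈406899.0 (left), 7–1 at easting≈440926.1 (right) → 1 crossing.
Delta: 4–5 at easting≈435918.0 (right), 7–1 at easting≈460075.4 (right) → 2 crossings.
Iota: no edge straddles that height → 0 crossings.
Beta: 2–3 at easting≈459084.4 (right), 6–1 at easting≈472036.7 (right) → 2 crossings.
Gamma: no edge straddles that height → 0 crossings.
Only Theta has an odd count, so the point is inside Theta.

Theta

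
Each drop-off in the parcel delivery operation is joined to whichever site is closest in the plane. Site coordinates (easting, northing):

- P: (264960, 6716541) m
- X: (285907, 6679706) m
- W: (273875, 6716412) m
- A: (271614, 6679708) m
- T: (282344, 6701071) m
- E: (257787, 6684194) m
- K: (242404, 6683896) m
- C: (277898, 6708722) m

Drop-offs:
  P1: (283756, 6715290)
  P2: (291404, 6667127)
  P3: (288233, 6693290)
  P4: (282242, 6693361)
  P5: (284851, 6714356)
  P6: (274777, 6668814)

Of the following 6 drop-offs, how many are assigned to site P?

P1 → C
P2 → X
P3 → T
P4 → T
P5 → C
P6 → A
0 of the 6 go to P.

0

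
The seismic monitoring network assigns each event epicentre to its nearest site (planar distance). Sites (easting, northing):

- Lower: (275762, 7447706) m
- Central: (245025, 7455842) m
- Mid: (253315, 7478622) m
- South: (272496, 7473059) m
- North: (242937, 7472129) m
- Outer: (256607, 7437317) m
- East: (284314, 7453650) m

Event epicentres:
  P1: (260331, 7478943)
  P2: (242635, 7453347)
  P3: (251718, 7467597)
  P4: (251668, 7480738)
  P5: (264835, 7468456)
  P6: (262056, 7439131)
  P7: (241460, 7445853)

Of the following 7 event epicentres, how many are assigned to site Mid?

P1 → Mid
P2 → Central
P3 → North
P4 → Mid
P5 → South
P6 → Outer
P7 → Central
2 of the 7 go to Mid.

2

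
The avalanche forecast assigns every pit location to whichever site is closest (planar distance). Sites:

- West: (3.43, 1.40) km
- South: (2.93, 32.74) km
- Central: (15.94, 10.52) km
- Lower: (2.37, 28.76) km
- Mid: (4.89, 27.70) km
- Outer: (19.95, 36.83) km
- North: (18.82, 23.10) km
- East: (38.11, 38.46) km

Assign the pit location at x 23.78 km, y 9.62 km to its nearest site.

Central

Squared distances to each site:
West: 481.691; South: 969.257; Central: 62.276; Lower: 824.728; Mid: 683.718; Outer: 755.053; North: 206.312; East: 1037.095.
Minimum at Central.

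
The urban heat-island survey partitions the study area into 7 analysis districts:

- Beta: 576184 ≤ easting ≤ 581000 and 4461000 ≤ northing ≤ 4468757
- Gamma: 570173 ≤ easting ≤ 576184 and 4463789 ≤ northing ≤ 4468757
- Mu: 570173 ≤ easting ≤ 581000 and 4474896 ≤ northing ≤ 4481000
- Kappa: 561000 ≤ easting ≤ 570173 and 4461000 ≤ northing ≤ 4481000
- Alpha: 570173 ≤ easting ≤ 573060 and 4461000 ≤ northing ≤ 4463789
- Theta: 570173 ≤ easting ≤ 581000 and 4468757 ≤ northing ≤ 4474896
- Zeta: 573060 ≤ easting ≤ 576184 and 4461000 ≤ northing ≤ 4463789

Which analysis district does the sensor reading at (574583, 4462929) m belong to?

The point has easting = 574583 and northing = 4462929.
Only Zeta satisfies 573060 ≤ easting ≤ 576184 and 4461000 ≤ northing ≤ 4463789.

Zeta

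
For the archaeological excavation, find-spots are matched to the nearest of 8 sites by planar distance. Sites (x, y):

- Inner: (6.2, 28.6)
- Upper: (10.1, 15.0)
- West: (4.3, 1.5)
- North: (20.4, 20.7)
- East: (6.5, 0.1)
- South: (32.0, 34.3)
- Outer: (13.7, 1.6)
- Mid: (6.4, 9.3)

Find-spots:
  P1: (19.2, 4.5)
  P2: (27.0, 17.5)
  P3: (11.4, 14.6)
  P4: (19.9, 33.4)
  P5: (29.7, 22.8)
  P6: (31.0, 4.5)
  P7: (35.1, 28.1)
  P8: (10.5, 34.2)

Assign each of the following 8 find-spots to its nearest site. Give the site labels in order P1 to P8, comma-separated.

P1 → Outer (d²=38.66)
P2 → North (d²=53.80)
P3 → Upper (d²=1.85)
P4 → South (d²=147.22)
P5 → North (d²=90.90)
P6 → Outer (d²=307.70)
P7 → South (d²=48.05)
P8 → Inner (d²=49.85)

Outer, North, Upper, South, North, Outer, South, Inner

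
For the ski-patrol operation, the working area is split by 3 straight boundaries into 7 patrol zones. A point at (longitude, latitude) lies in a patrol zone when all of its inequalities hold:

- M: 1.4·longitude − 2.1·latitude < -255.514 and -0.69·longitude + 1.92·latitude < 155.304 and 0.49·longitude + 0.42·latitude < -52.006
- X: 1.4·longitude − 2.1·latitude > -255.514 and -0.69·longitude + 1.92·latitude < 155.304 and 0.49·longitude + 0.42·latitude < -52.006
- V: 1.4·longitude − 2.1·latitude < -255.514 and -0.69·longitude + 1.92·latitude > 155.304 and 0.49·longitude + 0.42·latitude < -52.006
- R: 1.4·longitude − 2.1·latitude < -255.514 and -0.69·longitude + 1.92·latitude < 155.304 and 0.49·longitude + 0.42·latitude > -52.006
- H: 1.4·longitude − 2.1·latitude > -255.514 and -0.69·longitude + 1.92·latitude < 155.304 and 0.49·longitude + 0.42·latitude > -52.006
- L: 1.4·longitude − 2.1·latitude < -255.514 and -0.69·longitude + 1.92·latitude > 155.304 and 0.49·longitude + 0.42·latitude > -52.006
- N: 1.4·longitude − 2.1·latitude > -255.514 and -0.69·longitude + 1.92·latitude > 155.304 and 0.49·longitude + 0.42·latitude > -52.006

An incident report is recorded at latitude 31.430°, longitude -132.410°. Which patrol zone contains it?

1.4·-132.410 − 2.1·31.430 = -251.377, which is > -255.514
-0.69·-132.410 + 1.92·31.430 = 151.708, which is < 155.304
0.49·-132.410 + 0.42·31.430 = -51.680, which is > -52.006
This sign pattern matches H.

H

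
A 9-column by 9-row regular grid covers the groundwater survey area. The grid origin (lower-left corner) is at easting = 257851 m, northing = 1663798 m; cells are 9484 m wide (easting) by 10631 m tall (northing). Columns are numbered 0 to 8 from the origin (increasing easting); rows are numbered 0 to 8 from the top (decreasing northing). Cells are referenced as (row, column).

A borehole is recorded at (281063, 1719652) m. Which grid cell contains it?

Column index: ⌊(281063 − 257851) / 9484⌋ = ⌊2.447⌋ = 2
Row offset from origin: ⌊(1719652 − 1663798) / 10631⌋ = ⌊5.254⌋ = 5 → row 3 (counted from top)

(3, 2)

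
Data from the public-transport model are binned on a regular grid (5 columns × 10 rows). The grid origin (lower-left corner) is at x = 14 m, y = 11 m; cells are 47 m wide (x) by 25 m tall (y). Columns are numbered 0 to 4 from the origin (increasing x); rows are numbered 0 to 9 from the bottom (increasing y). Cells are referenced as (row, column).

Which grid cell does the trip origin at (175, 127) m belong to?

(4, 3)

Column index: ⌊(175 − 14) / 47⌋ = ⌊3.426⌋ = 3
Row offset from origin: ⌊(127 − 11) / 25⌋ = ⌊4.640⌋ = 4 → row 4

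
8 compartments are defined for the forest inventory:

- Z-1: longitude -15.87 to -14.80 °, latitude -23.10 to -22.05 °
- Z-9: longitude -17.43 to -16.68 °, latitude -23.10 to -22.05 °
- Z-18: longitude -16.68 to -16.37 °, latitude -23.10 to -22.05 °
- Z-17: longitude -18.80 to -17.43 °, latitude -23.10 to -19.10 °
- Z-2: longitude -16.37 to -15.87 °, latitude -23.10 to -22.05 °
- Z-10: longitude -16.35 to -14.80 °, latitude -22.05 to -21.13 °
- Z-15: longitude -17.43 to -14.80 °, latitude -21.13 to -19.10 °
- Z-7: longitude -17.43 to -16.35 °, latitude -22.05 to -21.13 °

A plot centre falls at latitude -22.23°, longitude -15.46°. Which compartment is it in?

Z-1

The point has longitude = -15.46 and latitude = -22.23.
Only Z-1 satisfies -15.87 ≤ longitude ≤ -14.80 and -23.10 ≤ latitude ≤ -22.05.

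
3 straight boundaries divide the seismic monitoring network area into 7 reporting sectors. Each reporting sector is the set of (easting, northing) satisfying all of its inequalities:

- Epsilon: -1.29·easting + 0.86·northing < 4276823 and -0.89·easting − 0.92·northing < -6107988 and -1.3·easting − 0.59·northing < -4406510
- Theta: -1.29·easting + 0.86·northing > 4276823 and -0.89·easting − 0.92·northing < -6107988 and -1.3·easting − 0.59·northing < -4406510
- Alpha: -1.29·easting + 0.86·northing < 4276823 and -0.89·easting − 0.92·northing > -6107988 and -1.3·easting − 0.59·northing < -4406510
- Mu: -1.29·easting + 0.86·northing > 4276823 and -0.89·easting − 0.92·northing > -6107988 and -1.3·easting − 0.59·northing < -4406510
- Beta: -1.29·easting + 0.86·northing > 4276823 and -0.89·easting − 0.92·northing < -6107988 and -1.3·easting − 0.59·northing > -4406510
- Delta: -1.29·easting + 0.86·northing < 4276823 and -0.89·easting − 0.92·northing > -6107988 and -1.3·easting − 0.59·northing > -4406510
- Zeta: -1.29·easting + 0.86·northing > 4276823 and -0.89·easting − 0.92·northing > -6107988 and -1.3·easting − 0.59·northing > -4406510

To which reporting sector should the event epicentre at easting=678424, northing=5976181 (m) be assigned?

Alpha

-1.29·678424 + 0.86·5976181 = 4264348.700, which is < 4276823
-0.89·678424 − 0.92·5976181 = -6101883.880, which is > -6107988
-1.3·678424 − 0.59·5976181 = -4407897.990, which is < -4406510
This sign pattern matches Alpha.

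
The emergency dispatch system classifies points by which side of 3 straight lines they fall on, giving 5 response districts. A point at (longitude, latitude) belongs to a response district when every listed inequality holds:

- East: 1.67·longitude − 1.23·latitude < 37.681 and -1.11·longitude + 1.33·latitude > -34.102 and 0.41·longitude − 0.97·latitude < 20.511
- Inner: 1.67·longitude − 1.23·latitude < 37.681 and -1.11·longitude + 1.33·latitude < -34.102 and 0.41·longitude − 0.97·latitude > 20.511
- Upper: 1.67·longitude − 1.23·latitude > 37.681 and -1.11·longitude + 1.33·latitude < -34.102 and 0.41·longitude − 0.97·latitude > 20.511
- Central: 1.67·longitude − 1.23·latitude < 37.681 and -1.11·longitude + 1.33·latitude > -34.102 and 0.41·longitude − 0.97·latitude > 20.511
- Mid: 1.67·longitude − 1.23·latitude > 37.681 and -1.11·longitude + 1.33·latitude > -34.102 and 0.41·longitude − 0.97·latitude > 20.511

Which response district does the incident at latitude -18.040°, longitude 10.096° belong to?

1.67·10.096 − 1.23·-18.040 = 39.050, which is > 37.681
-1.11·10.096 + 1.33·-18.040 = -35.200, which is < -34.102
0.41·10.096 − 0.97·-18.040 = 21.638, which is > 20.511
This sign pattern matches Upper.

Upper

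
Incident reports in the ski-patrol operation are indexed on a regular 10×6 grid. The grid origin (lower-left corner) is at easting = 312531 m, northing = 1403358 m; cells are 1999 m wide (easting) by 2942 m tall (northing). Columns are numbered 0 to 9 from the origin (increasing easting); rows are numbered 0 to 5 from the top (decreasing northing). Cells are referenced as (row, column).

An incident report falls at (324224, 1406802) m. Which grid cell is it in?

Column index: ⌊(324224 − 312531) / 1999⌋ = ⌊5.849⌋ = 5
Row offset from origin: ⌊(1406802 − 1403358) / 2942⌋ = ⌊1.171⌋ = 1 → row 4 (counted from top)

(4, 5)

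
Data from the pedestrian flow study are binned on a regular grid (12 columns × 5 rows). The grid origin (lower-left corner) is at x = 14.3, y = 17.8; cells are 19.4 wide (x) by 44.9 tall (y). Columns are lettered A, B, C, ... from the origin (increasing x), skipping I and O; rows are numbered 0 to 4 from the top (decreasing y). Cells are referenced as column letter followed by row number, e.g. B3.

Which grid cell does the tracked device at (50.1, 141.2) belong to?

B2

Column index: ⌊(50.1 − 14.3) / 19.4⌋ = ⌊1.845⌋ = 1 → column B
Row offset from origin: ⌊(141.2 − 17.8) / 44.9⌋ = ⌊2.748⌋ = 2 → row 2 (counted from top)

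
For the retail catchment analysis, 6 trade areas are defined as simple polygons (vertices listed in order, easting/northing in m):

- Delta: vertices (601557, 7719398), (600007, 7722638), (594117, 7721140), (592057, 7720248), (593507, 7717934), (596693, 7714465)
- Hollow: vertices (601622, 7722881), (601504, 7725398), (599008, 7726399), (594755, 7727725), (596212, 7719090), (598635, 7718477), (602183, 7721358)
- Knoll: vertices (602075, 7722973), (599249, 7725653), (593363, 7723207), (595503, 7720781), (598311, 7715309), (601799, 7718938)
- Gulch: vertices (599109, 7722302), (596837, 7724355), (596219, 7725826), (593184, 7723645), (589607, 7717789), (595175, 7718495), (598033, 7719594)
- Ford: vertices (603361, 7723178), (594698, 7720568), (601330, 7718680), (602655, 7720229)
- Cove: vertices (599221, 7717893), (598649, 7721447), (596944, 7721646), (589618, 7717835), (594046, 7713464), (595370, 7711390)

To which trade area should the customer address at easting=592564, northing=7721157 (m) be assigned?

Cast a ray rightward from (592564, 7721157). For each polygon, the edges (by vertex number in listed order) whose endpoints lie on opposite sides of northing = 7721157, where each meets that height, and whether that is right or left of the point:
Delta: 1–2 at easting≈600715.5 (right), 2–3 at easting≈594183.8 (right) → 2 crossings.
Hollow: 4–5 at easting≈595863.2 (right), 6–7 at easting≈601935.5 (right) → 2 crossings.
Knoll: 3–4 at easting≈595171.3 (right), 6–1 at easting≈601950.8 (right) → 2 crossings.
Gulch: 4–5 at easting≈591664.3 (left), 7–1 at easting≈598654.0 (right) → 1 crossing.
Ford: 1–2 at easting≈596653.0 (right), 4–1 at easting≈602877.2 (right) → 2 crossings.
Cove: 1–2 at easting≈598695.7 (right), 3–4 at easting≈596004.0 (right) → 2 crossings.
Only Gulch has an odd count, so the point is inside Gulch.

Gulch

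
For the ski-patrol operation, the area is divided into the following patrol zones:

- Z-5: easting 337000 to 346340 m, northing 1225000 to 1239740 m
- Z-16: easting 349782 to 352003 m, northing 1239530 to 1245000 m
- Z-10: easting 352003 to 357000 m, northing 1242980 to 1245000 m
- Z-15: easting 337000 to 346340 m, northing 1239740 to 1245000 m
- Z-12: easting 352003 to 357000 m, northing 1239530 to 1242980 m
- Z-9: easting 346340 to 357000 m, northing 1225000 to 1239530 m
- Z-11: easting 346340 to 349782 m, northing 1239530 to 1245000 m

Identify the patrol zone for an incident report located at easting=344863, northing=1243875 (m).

Z-15

The point has easting = 344863 and northing = 1243875.
Only Z-15 satisfies 337000 ≤ easting ≤ 346340 and 1239740 ≤ northing ≤ 1245000.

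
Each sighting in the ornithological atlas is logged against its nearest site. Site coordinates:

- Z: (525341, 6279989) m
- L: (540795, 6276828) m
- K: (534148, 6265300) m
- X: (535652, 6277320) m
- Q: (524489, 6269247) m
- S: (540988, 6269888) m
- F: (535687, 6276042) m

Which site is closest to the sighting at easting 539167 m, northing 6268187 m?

Squared distances to each site:
Z: 330445480.000; L: 77317265.000; K: 33525130.000; X: 95766914.000; Q: 216567284.000; S: 6209442.000; F: 73811425.000.
Minimum at S.

S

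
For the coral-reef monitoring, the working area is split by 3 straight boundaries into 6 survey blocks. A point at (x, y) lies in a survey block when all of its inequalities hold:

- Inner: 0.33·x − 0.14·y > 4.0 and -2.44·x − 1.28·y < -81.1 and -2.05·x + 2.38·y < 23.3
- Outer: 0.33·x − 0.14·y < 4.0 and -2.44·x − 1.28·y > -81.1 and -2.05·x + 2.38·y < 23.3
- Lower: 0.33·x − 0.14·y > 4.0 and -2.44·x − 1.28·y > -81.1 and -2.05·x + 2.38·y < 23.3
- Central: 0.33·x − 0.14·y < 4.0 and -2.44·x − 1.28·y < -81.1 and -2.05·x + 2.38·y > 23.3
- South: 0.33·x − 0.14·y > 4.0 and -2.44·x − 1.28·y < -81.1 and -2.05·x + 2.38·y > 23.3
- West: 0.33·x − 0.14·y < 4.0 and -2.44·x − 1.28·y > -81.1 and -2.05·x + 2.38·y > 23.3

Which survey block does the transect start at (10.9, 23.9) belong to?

West

0.33·10.9 − 0.14·23.9 = 0.251, which is < 4.0
-2.44·10.9 − 1.28·23.9 = -57.188, which is > -81.1
-2.05·10.9 + 2.38·23.9 = 34.537, which is > 23.3
This sign pattern matches West.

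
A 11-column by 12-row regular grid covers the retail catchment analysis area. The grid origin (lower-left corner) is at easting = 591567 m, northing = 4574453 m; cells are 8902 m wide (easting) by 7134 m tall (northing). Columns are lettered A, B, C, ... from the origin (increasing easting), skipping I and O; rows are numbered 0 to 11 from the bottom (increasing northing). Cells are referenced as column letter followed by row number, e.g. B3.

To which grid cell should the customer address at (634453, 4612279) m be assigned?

Column index: ⌊(634453 − 591567) / 8902⌋ = ⌊4.818⌋ = 4 → column E
Row offset from origin: ⌊(4612279 − 4574453) / 7134⌋ = ⌊5.302⌋ = 5 → row 5

E5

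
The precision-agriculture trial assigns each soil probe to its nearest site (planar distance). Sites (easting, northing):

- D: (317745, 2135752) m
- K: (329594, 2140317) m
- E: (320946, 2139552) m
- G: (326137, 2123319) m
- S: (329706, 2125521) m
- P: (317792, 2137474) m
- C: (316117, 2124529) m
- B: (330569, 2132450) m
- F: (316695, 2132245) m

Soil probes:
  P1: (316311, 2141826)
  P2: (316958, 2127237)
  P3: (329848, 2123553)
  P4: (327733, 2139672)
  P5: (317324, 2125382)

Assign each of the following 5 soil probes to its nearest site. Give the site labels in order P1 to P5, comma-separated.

P1 → P (d²=21133265.00)
P2 → C (d²=8040545.00)
P3 → S (d²=3893188.00)
P4 → K (d²=3879346.00)
P5 → C (d²=2184458.00)

P, C, S, K, C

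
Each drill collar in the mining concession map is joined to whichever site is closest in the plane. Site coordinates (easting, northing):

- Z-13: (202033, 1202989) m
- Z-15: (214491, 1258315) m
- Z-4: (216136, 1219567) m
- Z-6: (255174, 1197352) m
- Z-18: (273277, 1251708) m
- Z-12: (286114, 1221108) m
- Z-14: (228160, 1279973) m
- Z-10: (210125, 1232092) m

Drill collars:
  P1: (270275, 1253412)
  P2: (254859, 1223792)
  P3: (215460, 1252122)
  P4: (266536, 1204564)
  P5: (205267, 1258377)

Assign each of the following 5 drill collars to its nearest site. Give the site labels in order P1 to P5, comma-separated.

P1 → Z-18 (d²=11915620.00)
P2 → Z-6 (d²=699172825.00)
P3 → Z-15 (d²=39292210.00)
P4 → Z-6 (d²=181107988.00)
P5 → Z-15 (d²=85086020.00)

Z-18, Z-6, Z-15, Z-6, Z-15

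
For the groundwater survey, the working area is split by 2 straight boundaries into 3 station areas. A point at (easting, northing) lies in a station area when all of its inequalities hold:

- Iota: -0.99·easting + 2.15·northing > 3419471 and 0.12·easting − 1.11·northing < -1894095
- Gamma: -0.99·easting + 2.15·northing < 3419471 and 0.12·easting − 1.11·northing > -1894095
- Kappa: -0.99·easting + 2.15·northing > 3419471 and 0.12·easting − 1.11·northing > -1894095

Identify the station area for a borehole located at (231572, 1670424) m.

-0.99·231572 + 2.15·1670424 = 3362155.320, which is < 3419471
0.12·231572 − 1.11·1670424 = -1826382.000, which is > -1894095
This sign pattern matches Gamma.

Gamma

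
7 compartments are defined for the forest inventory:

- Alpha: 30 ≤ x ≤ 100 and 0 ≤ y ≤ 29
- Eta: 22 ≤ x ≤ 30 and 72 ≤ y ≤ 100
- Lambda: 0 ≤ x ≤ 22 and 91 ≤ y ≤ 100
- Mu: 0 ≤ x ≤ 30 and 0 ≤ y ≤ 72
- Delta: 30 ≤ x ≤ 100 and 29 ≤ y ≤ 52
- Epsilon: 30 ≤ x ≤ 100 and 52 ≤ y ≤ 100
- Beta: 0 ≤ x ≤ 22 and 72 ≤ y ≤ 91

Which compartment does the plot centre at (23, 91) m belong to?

The point has x = 23 and y = 91.
Only Eta satisfies 22 ≤ x ≤ 30 and 72 ≤ y ≤ 100.

Eta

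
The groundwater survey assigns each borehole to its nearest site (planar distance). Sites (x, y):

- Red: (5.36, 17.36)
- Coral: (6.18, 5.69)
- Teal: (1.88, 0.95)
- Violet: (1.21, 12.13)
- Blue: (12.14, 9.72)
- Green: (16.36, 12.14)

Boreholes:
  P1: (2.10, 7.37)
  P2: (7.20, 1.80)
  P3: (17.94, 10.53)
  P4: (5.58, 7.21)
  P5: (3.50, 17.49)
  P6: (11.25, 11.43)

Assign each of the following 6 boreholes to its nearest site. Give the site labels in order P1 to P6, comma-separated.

Coral, Coral, Green, Coral, Red, Blue

P1 → Coral (d²=19.47)
P2 → Coral (d²=16.17)
P3 → Green (d²=5.09)
P4 → Coral (d²=2.67)
P5 → Red (d²=3.48)
P6 → Blue (d²=3.72)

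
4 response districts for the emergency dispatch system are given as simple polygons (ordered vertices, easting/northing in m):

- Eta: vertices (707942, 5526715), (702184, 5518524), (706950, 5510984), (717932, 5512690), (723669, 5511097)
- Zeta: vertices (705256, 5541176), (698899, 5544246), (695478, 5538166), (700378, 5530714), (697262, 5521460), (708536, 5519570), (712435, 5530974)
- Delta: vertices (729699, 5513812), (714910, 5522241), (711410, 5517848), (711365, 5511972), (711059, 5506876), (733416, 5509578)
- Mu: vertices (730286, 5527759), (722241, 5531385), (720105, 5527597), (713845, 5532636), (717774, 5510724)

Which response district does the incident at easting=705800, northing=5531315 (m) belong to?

Zeta

Cast a ray rightward from (705800, 5531315). For each polygon, the edges (by vertex number in listed order) whose endpoints lie on opposite sides of northing = 5531315, where each meets that height, and whether that is right or left of the point:
Eta: no edge straddles that height → 0 crossings.
Zeta: 3–4 at easting≈699982.8 (left), 7–1 at easting≈712195.0 (right) → 1 crossing.
Delta: no edge straddles that height → 0 crossings.
Mu: 1–2 at easting≈722396.3 (right), 2–3 at easting≈722201.5 (right), 3–4 at easting≈715486.1 (right), 4–5 at easting≈714081.9 (right) → 4 crossings.
Only Zeta has an odd count, so the point is inside Zeta.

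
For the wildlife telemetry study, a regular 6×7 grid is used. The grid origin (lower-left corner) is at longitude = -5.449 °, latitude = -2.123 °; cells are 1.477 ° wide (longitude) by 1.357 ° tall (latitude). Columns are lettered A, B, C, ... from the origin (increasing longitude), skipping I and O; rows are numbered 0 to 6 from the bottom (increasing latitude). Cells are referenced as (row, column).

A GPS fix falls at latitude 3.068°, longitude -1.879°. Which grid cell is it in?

Column index: ⌊(-1.879 − -5.449) / 1.477⌋ = ⌊2.417⌋ = 2 → column C
Row offset from origin: ⌊(3.068 − -2.123) / 1.357⌋ = ⌊3.825⌋ = 3 → row 3

(3, C)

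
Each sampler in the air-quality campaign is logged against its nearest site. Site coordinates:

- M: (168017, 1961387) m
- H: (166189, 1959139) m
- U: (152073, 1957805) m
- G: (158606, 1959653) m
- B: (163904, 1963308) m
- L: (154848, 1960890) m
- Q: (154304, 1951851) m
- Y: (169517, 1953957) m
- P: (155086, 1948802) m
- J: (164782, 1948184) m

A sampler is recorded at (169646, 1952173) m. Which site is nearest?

Y

Squared distances to each site:
M: 87551437.000; H: 60476005.000; U: 340529753.000; G: 177832000.000; B: 156958789.000; L: 294966893.000; Q: 235480648.000; Y: 3199297.000; P: 223357241.000; J: 39570617.000.
Minimum at Y.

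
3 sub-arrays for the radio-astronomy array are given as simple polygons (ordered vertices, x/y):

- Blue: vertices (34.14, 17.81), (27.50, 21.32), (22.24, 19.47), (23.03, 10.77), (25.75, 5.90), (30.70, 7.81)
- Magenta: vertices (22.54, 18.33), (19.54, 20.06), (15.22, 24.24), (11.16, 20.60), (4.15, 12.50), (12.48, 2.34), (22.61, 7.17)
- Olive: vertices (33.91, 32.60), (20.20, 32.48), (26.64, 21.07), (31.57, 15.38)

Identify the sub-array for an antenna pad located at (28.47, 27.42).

Cast a ray rightward from (28.47, 27.42). For each polygon, the edges (by vertex number in listed order) whose endpoints lie on opposite sides of y = 27.42, where each meets that height, and whether that is right or left of the point:
Blue: no edge straddles that height → 0 crossings.
Magenta: no edge straddles that height → 0 crossings.
Olive: 2–3 at x≈23.056 (left), 4–1 at x≈33.206 (right) → 1 crossing.
Only Olive has an odd count, so the point is inside Olive.

Olive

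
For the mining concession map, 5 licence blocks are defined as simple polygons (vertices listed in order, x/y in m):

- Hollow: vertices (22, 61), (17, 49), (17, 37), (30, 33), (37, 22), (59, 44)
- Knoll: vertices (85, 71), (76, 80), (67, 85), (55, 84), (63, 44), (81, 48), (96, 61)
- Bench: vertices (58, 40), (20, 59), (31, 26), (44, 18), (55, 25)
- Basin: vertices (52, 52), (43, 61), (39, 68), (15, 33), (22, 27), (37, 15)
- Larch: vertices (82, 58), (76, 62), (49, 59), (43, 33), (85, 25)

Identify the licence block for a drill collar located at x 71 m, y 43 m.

Cast a ray rightward from (71, 43). For each polygon, the edges (by vertex number in listed order) whose endpoints lie on opposite sides of y = 43, where each meets that height, and whether that is right or left of the point:
Hollow: 2–3 at x≈17.0 (left), 5–6 at x≈58.0 (left) → 0 crossings.
Knoll: no edge straddles that height → 0 crossings.
Bench: 1–2 at x≈52.0 (left), 2–3 at x≈25.3 (left) → 0 crossings.
Basin: 3–4 at x≈21.9 (left), 6–1 at x≈48.4 (left) → 0 crossings.
Larch: 3–4 at x≈45.3 (left), 5–1 at x≈83.4 (right) → 1 crossing.
Only Larch has an odd count, so the point is inside Larch.

Larch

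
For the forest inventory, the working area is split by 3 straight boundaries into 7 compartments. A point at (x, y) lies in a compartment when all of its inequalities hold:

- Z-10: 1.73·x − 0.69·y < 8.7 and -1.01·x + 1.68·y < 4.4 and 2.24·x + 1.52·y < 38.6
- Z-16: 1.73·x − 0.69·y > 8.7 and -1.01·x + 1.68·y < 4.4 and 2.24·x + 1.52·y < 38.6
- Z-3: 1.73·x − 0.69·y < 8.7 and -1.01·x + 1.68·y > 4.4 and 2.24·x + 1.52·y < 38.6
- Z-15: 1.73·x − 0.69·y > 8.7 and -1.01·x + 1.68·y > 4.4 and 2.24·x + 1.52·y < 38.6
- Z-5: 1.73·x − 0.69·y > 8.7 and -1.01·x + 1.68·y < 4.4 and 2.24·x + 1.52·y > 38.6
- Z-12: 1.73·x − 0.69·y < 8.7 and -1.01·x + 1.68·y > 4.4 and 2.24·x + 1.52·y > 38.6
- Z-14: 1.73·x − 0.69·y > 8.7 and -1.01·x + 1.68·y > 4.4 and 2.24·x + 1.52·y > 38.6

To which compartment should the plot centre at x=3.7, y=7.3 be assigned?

1.73·3.7 − 0.69·7.3 = 1.364, which is < 8.7
-1.01·3.7 + 1.68·7.3 = 8.527, which is > 4.4
2.24·3.7 + 1.52·7.3 = 19.384, which is < 38.6
This sign pattern matches Z-3.

Z-3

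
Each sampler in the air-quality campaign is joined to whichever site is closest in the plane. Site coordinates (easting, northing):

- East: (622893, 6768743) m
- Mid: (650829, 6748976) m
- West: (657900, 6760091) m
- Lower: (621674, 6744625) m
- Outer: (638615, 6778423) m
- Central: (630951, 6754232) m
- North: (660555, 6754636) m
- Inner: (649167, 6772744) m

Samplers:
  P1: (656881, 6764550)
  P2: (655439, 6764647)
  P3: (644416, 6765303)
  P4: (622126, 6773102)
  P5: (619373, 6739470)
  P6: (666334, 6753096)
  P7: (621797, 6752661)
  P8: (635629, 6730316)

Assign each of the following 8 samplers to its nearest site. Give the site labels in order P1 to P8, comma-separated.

West, West, Inner, East, Lower, North, Lower, Lower

P1 → West (d²=20921042.00)
P2 → West (d²=26813657.00)
P3 → Inner (d²=77940482.00)
P4 → East (d²=19589170.00)
P5 → Lower (d²=31868626.00)
P6 → North (d²=35768441.00)
P7 → Lower (d²=64592425.00)
P8 → Lower (d²=399489506.00)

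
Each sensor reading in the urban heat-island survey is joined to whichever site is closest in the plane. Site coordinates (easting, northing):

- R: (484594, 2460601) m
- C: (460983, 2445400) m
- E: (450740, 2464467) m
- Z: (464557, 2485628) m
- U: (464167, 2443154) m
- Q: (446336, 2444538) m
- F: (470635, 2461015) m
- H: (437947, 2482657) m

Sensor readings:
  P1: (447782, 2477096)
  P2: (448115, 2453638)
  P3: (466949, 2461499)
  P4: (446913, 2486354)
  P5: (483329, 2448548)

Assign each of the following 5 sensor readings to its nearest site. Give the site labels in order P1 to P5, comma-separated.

H, Q, F, H, R

P1 → H (d²=127651946.00)
P2 → Q (d²=85974841.00)
P3 → F (d²=13820852.00)
P4 → H (d²=94056965.00)
P5 → R (d²=146875034.00)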